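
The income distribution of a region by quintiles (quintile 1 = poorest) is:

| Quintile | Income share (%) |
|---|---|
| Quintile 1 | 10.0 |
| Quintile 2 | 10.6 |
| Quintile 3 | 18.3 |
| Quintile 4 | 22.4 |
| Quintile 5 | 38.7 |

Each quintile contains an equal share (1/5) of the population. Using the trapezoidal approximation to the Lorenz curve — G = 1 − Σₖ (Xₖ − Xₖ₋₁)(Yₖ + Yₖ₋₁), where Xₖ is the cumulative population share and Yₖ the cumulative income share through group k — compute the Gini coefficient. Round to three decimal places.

Cumulative income shares Yₖ: 0.1000, 0.2060, 0.3890, 0.6130, 1.0000
Σ (Xₖ−Xₖ₋₁)(Yₖ+Yₖ₋₁) = (1/5)(0.1000+0.0000) + (1/5)(0.2060+0.1000) + (1/5)(0.3890+0.2060) + (1/5)(0.6130+0.3890) + (1/5)(1.0000+0.6130)
  = 0.0200 + 0.0612 + 0.1190 + 0.2004 + 0.3226 = 0.7232
G = 1 − 0.7232 = 0.2768

0.277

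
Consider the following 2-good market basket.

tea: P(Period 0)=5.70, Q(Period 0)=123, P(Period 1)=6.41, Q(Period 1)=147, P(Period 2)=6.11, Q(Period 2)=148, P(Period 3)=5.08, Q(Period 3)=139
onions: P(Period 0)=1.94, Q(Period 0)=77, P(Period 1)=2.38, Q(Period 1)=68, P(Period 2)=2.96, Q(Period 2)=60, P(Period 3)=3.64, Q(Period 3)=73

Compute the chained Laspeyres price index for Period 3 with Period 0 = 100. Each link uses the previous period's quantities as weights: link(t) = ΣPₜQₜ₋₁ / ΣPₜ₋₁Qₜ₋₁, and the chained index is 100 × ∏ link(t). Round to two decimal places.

102.03

Link Period 0→Period 1:
ΣP(Period 1)Q(Period 0) = 6.41×123 + 2.38×77 = 788.43 + 183.26 = 971.69
ΣP(Period 0)Q(Period 0) = 5.70×123 + 1.94×77 = 701.1 + 149.38 = 850.48
link = 971.69/850.48 = 1.142520
Link Period 1→Period 2:
ΣP(Period 2)Q(Period 1) = 6.11×147 + 2.96×68 = 898.17 + 201.28 = 1099.45
ΣP(Period 1)Q(Period 1) = 6.41×147 + 2.38×68 = 942.27 + 161.84 = 1104.11
link = 1099.45/1104.11 = 0.995779
Link Period 2→Period 3:
ΣP(Period 3)Q(Period 2) = 5.08×148 + 3.64×60 = 751.84 + 218.4 = 970.24
ΣP(Period 2)Q(Period 2) = 6.11×148 + 2.96×60 = 904.28 + 177.6 = 1081.88
link = 970.24/1081.88 = 0.896809
Chained index = 100 × 1.142520 × 0.995779 × 0.896809 = 102.0298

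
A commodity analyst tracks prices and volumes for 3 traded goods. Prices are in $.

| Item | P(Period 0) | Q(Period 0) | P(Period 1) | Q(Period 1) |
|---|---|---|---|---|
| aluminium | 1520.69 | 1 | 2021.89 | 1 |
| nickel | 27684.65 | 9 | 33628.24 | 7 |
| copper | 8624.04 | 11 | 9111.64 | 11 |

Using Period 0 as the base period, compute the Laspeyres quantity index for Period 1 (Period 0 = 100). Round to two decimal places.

Laspeyres quantity index uses base-period prices as weights.
ΣP(Period 0)·Q(Period 1) = 1520.69×1 + 27684.65×7 + 8624.04×11 = 1520.69 + 193792.55 + 94864.44 = 290177.68
ΣP(Period 0)·Q(Period 0) = 1520.69×1 + 27684.65×9 + 8624.04×11 = 1520.69 + 249161.85 + 94864.44 = 345546.98
Index = 290177.68 / 345546.98 × 100 = 83.9763

83.98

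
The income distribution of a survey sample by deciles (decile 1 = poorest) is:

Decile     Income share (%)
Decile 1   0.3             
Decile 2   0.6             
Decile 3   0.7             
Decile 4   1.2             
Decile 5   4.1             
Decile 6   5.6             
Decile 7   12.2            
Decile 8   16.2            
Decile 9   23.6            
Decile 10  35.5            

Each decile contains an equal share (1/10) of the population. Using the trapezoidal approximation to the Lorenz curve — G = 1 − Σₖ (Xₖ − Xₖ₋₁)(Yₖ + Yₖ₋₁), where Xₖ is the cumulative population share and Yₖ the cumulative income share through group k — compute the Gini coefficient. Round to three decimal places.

0.590

Cumulative income shares Yₖ: 0.0030, 0.0090, 0.0160, 0.0280, 0.0690, 0.1250, 0.2470, 0.4090, 0.6450, 1.0000
Σ (Xₖ−Xₖ₋₁)(Yₖ+Yₖ₋₁) = (1/10)(0.0030+0.0000) + (1/10)(0.0090+0.0030) + (1/10)(0.0160+0.0090) + (1/10)(0.0280+0.0160) + (1/10)(0.0690+0.0280) + (1/10)(0.1250+0.0690) + (1/10)(0.2470+0.1250) + (1/10)(0.4090+0.2470) + (1/10)(0.6450+0.4090) + (1/10)(1.0000+0.6450)
  = 0.0003 + 0.0012 + 0.0025 + 0.0044 + 0.0097 + 0.0194 + 0.0372 + 0.0656 + 0.1054 + 0.1645 = 0.4102
G = 1 − 0.4102 = 0.5898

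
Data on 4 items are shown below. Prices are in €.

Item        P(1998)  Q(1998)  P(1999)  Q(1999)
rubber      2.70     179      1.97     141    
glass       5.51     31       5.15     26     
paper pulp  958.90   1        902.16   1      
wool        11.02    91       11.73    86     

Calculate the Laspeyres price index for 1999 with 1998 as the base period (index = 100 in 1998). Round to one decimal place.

Laspeyres price index uses base-period quantities as weights.
ΣP(1999)·Q(1998) = 1.97×179 + 5.15×31 + 902.16×1 + 11.73×91 = 352.63 + 159.65 + 902.16 + 1067.43 = 2481.87
ΣP(1998)·Q(1998) = 2.70×179 + 5.51×31 + 958.90×1 + 11.02×91 = 483.3 + 170.81 + 958.9 + 1002.82 = 2615.83
Index = 2481.87 / 2615.83 × 100 = 94.8789

94.9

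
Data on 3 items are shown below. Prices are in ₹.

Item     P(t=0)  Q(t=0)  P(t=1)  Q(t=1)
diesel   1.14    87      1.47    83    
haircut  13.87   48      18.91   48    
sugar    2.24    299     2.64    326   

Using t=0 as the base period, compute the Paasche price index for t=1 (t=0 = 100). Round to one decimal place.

126.8

Paasche price index uses current-period quantities as weights.
ΣP(t=1)·Q(t=1) = 1.47×83 + 18.91×48 + 2.64×326 = 122.01 + 907.68 + 860.64 = 1890.33
ΣP(t=0)·Q(t=1) = 1.14×83 + 13.87×48 + 2.24×326 = 94.62 + 665.76 + 730.24 = 1490.62
Index = 1890.33 / 1490.62 × 100 = 126.8150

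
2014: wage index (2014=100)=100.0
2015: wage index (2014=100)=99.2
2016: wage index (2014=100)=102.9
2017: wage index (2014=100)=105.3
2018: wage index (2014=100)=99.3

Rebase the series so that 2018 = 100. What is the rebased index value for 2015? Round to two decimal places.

99.90

Rebased(2015) = 99.2 / 99.3 × 100 = 99.8993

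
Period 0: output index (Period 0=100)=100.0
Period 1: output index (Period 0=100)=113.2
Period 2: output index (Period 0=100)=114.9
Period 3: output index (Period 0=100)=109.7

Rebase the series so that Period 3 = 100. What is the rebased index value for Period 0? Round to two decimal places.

Rebased(Period 0) = 100.0 / 109.7 × 100 = 91.1577

91.16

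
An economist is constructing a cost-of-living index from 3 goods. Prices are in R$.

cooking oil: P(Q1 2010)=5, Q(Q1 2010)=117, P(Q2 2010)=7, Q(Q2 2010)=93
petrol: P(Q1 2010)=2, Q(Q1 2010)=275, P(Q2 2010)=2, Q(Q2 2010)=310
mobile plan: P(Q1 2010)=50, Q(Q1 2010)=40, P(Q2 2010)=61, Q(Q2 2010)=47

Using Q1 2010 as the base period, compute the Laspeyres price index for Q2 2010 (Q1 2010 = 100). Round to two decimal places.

Laspeyres price index uses base-period quantities as weights.
ΣP(Q2 2010)·Q(Q1 2010) = 7×117 + 2×275 + 61×40 = 819 + 550 + 2440 = 3809
ΣP(Q1 2010)·Q(Q1 2010) = 5×117 + 2×275 + 50×40 = 585 + 550 + 2000 = 3135
Index = 3809 / 3135 × 100 = 121.4992

121.50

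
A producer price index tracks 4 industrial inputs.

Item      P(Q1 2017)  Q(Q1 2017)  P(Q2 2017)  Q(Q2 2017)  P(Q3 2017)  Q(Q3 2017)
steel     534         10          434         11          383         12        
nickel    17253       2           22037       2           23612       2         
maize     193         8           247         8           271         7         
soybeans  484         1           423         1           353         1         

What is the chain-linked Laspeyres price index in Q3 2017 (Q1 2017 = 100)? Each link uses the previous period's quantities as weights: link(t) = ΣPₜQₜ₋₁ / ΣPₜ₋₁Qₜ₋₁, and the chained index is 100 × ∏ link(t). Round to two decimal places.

Link Q1 2017→Q2 2017:
ΣP(Q2 2017)Q(Q1 2017) = 434×10 + 22037×2 + 247×8 + 423×1 = 4340 + 44074 + 1976 + 423 = 50813
ΣP(Q1 2017)Q(Q1 2017) = 534×10 + 17253×2 + 193×8 + 484×1 = 5340 + 34506 + 1544 + 484 = 41874
link = 50813/41874 = 1.213474
Link Q2 2017→Q3 2017:
ΣP(Q3 2017)Q(Q2 2017) = 383×11 + 23612×2 + 271×8 + 353×1 = 4213 + 47224 + 2168 + 353 = 53958
ΣP(Q2 2017)Q(Q2 2017) = 434×11 + 22037×2 + 247×8 + 423×1 = 4774 + 44074 + 1976 + 423 = 51247
link = 53958/51247 = 1.052901
Chained index = 100 × 1.213474 × 1.052901 = 127.7667

127.77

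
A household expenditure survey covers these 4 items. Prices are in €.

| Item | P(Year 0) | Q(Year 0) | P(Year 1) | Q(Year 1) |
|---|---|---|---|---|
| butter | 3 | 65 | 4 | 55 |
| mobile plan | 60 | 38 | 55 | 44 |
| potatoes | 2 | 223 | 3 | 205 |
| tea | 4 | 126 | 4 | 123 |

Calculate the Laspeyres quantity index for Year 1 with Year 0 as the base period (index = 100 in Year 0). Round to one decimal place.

108.2

Laspeyres quantity index uses base-period prices as weights.
ΣP(Year 0)·Q(Year 1) = 3×55 + 60×44 + 2×205 + 4×123 = 165 + 2640 + 410 + 492 = 3707
ΣP(Year 0)·Q(Year 0) = 3×65 + 60×38 + 2×223 + 4×126 = 195 + 2280 + 446 + 504 = 3425
Index = 3707 / 3425 × 100 = 108.2336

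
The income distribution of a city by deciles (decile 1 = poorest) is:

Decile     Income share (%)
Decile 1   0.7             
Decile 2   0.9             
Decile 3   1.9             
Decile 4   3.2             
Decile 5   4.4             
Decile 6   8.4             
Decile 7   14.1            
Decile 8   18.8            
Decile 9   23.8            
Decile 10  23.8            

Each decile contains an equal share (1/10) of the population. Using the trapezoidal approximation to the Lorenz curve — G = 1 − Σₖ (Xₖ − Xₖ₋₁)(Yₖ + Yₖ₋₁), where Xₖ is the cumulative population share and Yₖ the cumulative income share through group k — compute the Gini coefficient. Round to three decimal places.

0.489

Cumulative income shares Yₖ: 0.0070, 0.0160, 0.0350, 0.0670, 0.1110, 0.1950, 0.3360, 0.5240, 0.7620, 1.0000
Σ (Xₖ−Xₖ₋₁)(Yₖ+Yₖ₋₁) = (1/10)(0.0070+0.0000) + (1/10)(0.0160+0.0070) + (1/10)(0.0350+0.0160) + (1/10)(0.0670+0.0350) + (1/10)(0.1110+0.0670) + (1/10)(0.1950+0.1110) + (1/10)(0.3360+0.1950) + (1/10)(0.5240+0.3360) + (1/10)(0.7620+0.5240) + (1/10)(1.0000+0.7620)
  = 0.0007 + 0.0023 + 0.0051 + 0.0102 + 0.0178 + 0.0306 + 0.0531 + 0.0860 + 0.1286 + 0.1762 = 0.5106
G = 1 − 0.5106 = 0.4894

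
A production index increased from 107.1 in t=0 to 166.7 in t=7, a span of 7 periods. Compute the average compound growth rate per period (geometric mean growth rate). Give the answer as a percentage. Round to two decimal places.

6.52%

Growth factor = (166.7/107.1)^(1/7) = (1.556489)^(1/7) = 1.065245
Growth rate = 1.065245 − 1 = 0.065245 = 6.5245%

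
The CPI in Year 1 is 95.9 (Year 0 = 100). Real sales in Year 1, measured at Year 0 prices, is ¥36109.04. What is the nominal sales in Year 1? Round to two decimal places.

34628.57

Nominal = Real × (Index/100) = 36109.04 × (95.9/100)
        = 36109.04 × 0.959 = 34628.5694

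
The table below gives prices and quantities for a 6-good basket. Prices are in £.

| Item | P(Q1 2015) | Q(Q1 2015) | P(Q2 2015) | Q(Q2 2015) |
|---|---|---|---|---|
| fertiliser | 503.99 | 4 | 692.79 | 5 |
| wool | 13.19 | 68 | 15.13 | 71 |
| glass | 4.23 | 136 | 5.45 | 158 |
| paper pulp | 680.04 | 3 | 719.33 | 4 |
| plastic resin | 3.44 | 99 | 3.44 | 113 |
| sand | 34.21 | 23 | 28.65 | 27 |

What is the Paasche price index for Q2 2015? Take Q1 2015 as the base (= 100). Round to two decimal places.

Paasche price index uses current-period quantities as weights.
ΣP(Q2 2015)·Q(Q2 2015) = 692.79×5 + 15.13×71 + 5.45×158 + 719.33×4 + 3.44×113 + 28.65×27 = 3463.95 + 1074.23 + 861.1 + 2877.32 + 388.72 + 773.55 = 9438.87
ΣP(Q1 2015)·Q(Q2 2015) = 503.99×5 + 13.19×71 + 4.23×158 + 680.04×4 + 3.44×113 + 34.21×27 = 2519.95 + 936.49 + 668.34 + 2720.16 + 388.72 + 923.67 = 8157.33
Index = 9438.87 / 8157.33 × 100 = 115.7103

115.71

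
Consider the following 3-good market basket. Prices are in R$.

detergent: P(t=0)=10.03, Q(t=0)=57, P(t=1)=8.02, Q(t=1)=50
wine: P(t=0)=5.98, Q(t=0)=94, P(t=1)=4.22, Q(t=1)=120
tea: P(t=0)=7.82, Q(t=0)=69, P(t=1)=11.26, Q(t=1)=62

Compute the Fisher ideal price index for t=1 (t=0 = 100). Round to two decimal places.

95.82

Laspeyres component (base-period weights):
ΣP(t=1)Q(t=0) = 8.02×57 + 4.22×94 + 11.26×69 = 457.14 + 396.68 + 776.94 = 1630.76
ΣP(t=0)Q(t=0) = 10.03×57 + 5.98×94 + 7.82×69 = 571.71 + 562.12 + 539.58 = 1673.41
L = 1630.76 / 1673.41 × 100 = 97.4513
Paasche component (current-period weights):
ΣP(t=1)Q(t=1) = 8.02×50 + 4.22×120 + 11.26×62 = 401 + 506.4 + 698.12 = 1605.52
ΣP(t=0)Q(t=1) = 10.03×50 + 5.98×120 + 7.82×62 = 501.5 + 717.6 + 484.84 = 1703.94
P = 1605.52 / 1703.94 × 100 = 94.2240
Fisher = √(L × P) = √(97.4513 × 94.2240) = 95.8241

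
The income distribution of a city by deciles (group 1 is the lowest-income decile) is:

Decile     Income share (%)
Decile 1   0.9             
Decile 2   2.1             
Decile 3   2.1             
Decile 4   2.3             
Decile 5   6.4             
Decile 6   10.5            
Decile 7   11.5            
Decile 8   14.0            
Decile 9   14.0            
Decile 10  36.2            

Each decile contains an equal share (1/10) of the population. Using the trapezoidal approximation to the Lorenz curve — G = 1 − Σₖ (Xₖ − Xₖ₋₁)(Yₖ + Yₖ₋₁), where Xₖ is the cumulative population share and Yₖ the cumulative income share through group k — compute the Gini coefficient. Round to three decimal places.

Cumulative income shares Yₖ: 0.0090, 0.0300, 0.0510, 0.0740, 0.1380, 0.2430, 0.3580, 0.4980, 0.6380, 1.0000
Σ (Xₖ−Xₖ₋₁)(Yₖ+Yₖ₋₁) = (1/10)(0.0090+0.0000) + (1/10)(0.0300+0.0090) + (1/10)(0.0510+0.0300) + (1/10)(0.0740+0.0510) + (1/10)(0.1380+0.0740) + (1/10)(0.2430+0.1380) + (1/10)(0.3580+0.2430) + (1/10)(0.4980+0.3580) + (1/10)(0.6380+0.4980) + (1/10)(1.0000+0.6380)
  = 0.0009 + 0.0039 + 0.0081 + 0.0125 + 0.0212 + 0.0381 + 0.0601 + 0.0856 + 0.1136 + 0.1638 = 0.5078
G = 1 − 0.5078 = 0.4922

0.492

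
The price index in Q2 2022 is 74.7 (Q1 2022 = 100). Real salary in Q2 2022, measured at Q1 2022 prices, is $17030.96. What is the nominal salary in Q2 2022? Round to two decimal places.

Nominal = Real × (Index/100) = 17030.96 × (74.7/100)
        = 17030.96 × 0.747 = 12722.1271

12722.13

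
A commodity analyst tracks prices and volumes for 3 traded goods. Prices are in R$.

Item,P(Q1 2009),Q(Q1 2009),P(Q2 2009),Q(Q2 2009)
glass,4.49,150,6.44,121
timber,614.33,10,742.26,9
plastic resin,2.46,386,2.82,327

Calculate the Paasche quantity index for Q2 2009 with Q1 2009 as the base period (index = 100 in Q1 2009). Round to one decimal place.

Paasche quantity index uses current-period prices as weights.
ΣP(Q2 2009)·Q(Q2 2009) = 6.44×121 + 742.26×9 + 2.82×327 = 779.24 + 6680.34 + 922.14 = 8381.72
ΣP(Q2 2009)·Q(Q1 2009) = 6.44×150 + 742.26×10 + 2.82×386 = 966 + 7422.6 + 1088.52 = 9477.12
Index = 8381.72 / 9477.12 × 100 = 88.4416

88.4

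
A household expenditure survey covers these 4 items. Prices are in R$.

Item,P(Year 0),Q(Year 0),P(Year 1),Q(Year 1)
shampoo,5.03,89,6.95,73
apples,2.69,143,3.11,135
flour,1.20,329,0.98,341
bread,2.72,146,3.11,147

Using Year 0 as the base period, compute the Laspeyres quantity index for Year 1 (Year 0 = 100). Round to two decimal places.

94.77

Laspeyres quantity index uses base-period prices as weights.
ΣP(Year 0)·Q(Year 1) = 5.03×73 + 2.69×135 + 1.20×341 + 2.72×147 = 367.19 + 363.15 + 409.2 + 399.84 = 1539.38
ΣP(Year 0)·Q(Year 0) = 5.03×89 + 2.69×143 + 1.20×329 + 2.72×146 = 447.67 + 384.67 + 394.8 + 397.12 = 1624.26
Index = 1539.38 / 1624.26 × 100 = 94.7742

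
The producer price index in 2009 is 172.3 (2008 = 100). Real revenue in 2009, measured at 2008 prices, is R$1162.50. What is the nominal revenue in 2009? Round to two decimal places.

Nominal = Real × (Index/100) = 1162.50 × (172.3/100)
        = 1162.50 × 1.723 = 2002.9875

2002.99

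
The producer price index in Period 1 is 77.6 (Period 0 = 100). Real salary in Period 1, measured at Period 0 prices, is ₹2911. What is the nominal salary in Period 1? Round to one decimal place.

Nominal = Real × (Index/100) = 2911 × (77.6/100)
        = 2911 × 0.776 = 2258.9360

2258.9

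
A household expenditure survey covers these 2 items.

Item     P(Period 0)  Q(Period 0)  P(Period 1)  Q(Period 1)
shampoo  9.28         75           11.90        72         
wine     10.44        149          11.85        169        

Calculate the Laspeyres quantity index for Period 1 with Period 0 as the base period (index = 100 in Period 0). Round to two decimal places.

Laspeyres quantity index uses base-period prices as weights.
ΣP(Period 0)·Q(Period 1) = 9.28×72 + 10.44×169 = 668.16 + 1764.36 = 2432.52
ΣP(Period 0)·Q(Period 0) = 9.28×75 + 10.44×149 = 696 + 1555.56 = 2251.56
Index = 2432.52 / 2251.56 × 100 = 108.0371

108.04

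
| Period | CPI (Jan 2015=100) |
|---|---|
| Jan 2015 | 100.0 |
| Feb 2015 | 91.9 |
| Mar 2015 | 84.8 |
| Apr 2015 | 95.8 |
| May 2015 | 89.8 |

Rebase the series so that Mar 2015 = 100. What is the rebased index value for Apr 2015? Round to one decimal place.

Rebased(Apr 2015) = 95.8 / 84.8 × 100 = 112.9717

113.0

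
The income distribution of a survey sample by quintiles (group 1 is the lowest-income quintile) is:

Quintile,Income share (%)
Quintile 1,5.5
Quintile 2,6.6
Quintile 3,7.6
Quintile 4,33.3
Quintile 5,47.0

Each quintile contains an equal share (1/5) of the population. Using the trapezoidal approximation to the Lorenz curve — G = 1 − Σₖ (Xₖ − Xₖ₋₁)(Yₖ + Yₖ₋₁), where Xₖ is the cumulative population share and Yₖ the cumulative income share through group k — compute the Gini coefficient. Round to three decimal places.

0.439

Cumulative income shares Yₖ: 0.0550, 0.1210, 0.1970, 0.5300, 1.0000
Σ (Xₖ−Xₖ₋₁)(Yₖ+Yₖ₋₁) = (1/5)(0.0550+0.0000) + (1/5)(0.1210+0.0550) + (1/5)(0.1970+0.1210) + (1/5)(0.5300+0.1970) + (1/5)(1.0000+0.5300)
  = 0.0110 + 0.0352 + 0.0636 + 0.1454 + 0.3060 = 0.5612
G = 1 − 0.5612 = 0.4388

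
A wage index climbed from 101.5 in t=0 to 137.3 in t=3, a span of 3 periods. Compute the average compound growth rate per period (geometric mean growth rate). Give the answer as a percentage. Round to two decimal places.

10.59%

Growth factor = (137.3/101.5)^(1/3) = (1.352709)^(1/3) = 1.105948
Growth rate = 1.105948 − 1 = 0.105948 = 10.5948%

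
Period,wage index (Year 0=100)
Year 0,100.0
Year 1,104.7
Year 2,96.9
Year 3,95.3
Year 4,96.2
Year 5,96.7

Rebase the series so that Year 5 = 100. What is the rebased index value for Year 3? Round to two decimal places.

Rebased(Year 3) = 95.3 / 96.7 × 100 = 98.5522

98.55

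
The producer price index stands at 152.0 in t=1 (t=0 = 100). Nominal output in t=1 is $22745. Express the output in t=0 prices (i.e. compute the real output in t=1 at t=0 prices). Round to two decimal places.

Real = Nominal ÷ (Index/100) = 22745 ÷ (152.0/100)
     = 22745 ÷ 1.520 = 14963.8158

14963.82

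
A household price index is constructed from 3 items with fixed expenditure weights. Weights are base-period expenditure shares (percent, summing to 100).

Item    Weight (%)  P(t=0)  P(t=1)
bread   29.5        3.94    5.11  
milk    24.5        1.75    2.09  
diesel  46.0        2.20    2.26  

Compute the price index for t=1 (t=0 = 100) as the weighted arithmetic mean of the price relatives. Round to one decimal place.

114.8

bread: 29.5 × (5.11/3.94) = 29.5 × 1.296954 = 38.2602
milk: 24.5 × (2.09/1.75) = 24.5 × 1.194286 = 29.2600
diesel: 46.0 × (2.26/2.20) = 46.0 × 1.027273 = 47.2545
Index = Σ wᵢ·(p₁ᵢ/p₀ᵢ) = 38.2602 + 29.2600 + 47.2545 = 114.7747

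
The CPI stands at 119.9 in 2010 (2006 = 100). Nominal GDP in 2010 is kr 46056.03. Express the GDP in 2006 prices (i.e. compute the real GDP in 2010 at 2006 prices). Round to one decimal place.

38412.0

Real = Nominal ÷ (Index/100) = 46056.03 ÷ (119.9/100)
     = 46056.03 ÷ 1.199 = 38412.0350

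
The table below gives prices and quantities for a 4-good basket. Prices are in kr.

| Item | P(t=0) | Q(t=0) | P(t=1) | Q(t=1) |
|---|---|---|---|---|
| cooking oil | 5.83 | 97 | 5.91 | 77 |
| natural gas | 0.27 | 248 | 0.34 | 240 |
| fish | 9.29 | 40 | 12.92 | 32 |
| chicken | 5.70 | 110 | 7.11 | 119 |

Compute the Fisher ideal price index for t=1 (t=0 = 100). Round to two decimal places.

Laspeyres component (base-period weights):
ΣP(t=1)Q(t=0) = 5.91×97 + 0.34×248 + 12.92×40 + 7.11×110 = 573.27 + 84.32 + 516.8 + 782.1 = 1956.49
ΣP(t=0)Q(t=0) = 5.83×97 + 0.27×248 + 9.29×40 + 5.70×110 = 565.51 + 66.96 + 371.6 + 627 = 1631.07
L = 1956.49 / 1631.07 × 100 = 119.9513
Paasche component (current-period weights):
ΣP(t=1)Q(t=1) = 5.91×77 + 0.34×240 + 12.92×32 + 7.11×119 = 455.07 + 81.6 + 413.44 + 846.09 = 1796.2
ΣP(t=0)Q(t=1) = 5.83×77 + 0.27×240 + 9.29×32 + 5.70×119 = 448.91 + 64.8 + 297.28 + 678.3 = 1489.29
P = 1796.2 / 1489.29 × 100 = 120.6078
Fisher = √(L × P) = √(119.9513 × 120.6078) = 120.2791

120.28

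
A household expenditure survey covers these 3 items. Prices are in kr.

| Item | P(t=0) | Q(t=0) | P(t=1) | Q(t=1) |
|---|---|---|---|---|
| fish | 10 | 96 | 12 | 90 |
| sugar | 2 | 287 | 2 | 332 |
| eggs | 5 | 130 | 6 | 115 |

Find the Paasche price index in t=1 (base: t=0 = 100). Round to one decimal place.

Paasche price index uses current-period quantities as weights.
ΣP(t=1)·Q(t=1) = 12×90 + 2×332 + 6×115 = 1080 + 664 + 690 = 2434
ΣP(t=0)·Q(t=1) = 10×90 + 2×332 + 5×115 = 900 + 664 + 575 = 2139
Index = 2434 / 2139 × 100 = 113.7915

113.8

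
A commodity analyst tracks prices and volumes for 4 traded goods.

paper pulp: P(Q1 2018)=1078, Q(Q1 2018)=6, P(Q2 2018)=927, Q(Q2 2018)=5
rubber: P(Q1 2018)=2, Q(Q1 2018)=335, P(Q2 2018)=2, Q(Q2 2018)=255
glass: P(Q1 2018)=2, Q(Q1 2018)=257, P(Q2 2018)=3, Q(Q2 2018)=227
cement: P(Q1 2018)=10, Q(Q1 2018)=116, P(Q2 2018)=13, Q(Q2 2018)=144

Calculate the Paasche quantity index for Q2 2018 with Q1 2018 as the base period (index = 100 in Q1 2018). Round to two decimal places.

90.45

Paasche quantity index uses current-period prices as weights.
ΣP(Q2 2018)·Q(Q2 2018) = 927×5 + 2×255 + 3×227 + 13×144 = 4635 + 510 + 681 + 1872 = 7698
ΣP(Q2 2018)·Q(Q1 2018) = 927×6 + 2×335 + 3×257 + 13×116 = 5562 + 670 + 771 + 1508 = 8511
Index = 7698 / 8511 × 100 = 90.4477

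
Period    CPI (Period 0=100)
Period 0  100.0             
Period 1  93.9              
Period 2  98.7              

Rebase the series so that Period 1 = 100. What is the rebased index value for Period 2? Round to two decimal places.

105.11

Rebased(Period 2) = 98.7 / 93.9 × 100 = 105.1118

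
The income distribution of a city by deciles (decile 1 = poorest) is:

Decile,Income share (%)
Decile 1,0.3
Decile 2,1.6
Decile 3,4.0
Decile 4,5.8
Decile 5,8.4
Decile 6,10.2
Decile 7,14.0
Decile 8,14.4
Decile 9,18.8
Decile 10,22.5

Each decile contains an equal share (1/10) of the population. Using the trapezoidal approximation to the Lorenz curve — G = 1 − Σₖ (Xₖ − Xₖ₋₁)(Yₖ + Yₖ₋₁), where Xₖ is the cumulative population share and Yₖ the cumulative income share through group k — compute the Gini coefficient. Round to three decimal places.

0.399

Cumulative income shares Yₖ: 0.0030, 0.0190, 0.0590, 0.1170, 0.2010, 0.3030, 0.4430, 0.5870, 0.7750, 1.0000
Σ (Xₖ−Xₖ₋₁)(Yₖ+Yₖ₋₁) = (1/10)(0.0030+0.0000) + (1/10)(0.0190+0.0030) + (1/10)(0.0590+0.0190) + (1/10)(0.1170+0.0590) + (1/10)(0.2010+0.1170) + (1/10)(0.3030+0.2010) + (1/10)(0.4430+0.3030) + (1/10)(0.5870+0.4430) + (1/10)(0.7750+0.5870) + (1/10)(1.0000+0.7750)
  = 0.0003 + 0.0022 + 0.0078 + 0.0176 + 0.0318 + 0.0504 + 0.0746 + 0.1030 + 0.1362 + 0.1775 = 0.6014
G = 1 − 0.6014 = 0.3986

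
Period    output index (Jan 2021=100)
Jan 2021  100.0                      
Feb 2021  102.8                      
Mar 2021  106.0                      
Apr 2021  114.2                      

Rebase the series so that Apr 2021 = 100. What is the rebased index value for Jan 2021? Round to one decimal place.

Rebased(Jan 2021) = 100.0 / 114.2 × 100 = 87.5657

87.6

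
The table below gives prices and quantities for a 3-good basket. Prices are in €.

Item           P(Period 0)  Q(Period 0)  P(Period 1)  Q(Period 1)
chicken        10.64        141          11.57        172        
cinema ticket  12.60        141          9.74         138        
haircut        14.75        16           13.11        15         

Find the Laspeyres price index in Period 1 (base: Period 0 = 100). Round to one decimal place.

91.5

Laspeyres price index uses base-period quantities as weights.
ΣP(Period 1)·Q(Period 0) = 11.57×141 + 9.74×141 + 13.11×16 = 1631.37 + 1373.34 + 209.76 = 3214.47
ΣP(Period 0)·Q(Period 0) = 10.64×141 + 12.60×141 + 14.75×16 = 1500.24 + 1776.6 + 236 = 3512.84
Index = 3214.47 / 3512.84 × 100 = 91.5063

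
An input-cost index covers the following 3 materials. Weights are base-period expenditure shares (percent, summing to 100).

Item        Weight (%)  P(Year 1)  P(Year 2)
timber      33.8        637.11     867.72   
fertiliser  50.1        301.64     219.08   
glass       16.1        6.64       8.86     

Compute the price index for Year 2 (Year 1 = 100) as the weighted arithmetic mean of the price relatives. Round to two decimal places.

timber: 33.8 × (867.72/637.11) = 33.8 × 1.361963 = 46.0343
fertiliser: 50.1 × (219.08/301.64) = 50.1 × 0.726296 = 36.3874
glass: 16.1 × (8.86/6.64) = 16.1 × 1.334337 = 21.4828
Index = Σ wᵢ·(p₁ᵢ/p₀ᵢ) = 46.0343 + 36.3874 + 21.4828 = 103.9046

103.90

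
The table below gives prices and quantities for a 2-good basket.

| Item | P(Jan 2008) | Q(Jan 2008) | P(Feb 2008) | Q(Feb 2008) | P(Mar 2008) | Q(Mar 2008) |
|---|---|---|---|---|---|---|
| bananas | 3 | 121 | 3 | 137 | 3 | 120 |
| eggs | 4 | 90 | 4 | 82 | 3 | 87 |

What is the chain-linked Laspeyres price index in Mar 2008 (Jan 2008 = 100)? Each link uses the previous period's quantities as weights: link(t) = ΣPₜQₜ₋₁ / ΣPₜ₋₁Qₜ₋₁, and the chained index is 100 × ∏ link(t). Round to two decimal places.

Link Jan 2008→Feb 2008:
ΣP(Feb 2008)Q(Jan 2008) = 3×121 + 4×90 = 363 + 360 = 723
ΣP(Jan 2008)Q(Jan 2008) = 3×121 + 4×90 = 363 + 360 = 723
link = 723/723 = 1.000000
Link Feb 2008→Mar 2008:
ΣP(Mar 2008)Q(Feb 2008) = 3×137 + 3×82 = 411 + 246 = 657
ΣP(Feb 2008)Q(Feb 2008) = 3×137 + 4×82 = 411 + 328 = 739
link = 657/739 = 0.889039
Chained index = 100 × 1.000000 × 0.889039 = 88.9039

88.90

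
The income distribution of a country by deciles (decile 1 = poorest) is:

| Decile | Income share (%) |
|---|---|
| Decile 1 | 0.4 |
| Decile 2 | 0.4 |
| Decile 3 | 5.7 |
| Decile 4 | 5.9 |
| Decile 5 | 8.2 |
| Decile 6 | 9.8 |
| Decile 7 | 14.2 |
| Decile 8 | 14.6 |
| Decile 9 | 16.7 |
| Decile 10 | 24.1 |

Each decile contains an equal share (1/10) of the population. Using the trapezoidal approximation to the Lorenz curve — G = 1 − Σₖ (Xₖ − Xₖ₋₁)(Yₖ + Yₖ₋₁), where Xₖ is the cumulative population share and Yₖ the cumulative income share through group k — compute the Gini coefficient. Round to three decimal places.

Cumulative income shares Yₖ: 0.0040, 0.0080, 0.0650, 0.1240, 0.2060, 0.3040, 0.4460, 0.5920, 0.7590, 1.0000
Σ (Xₖ−Xₖ₋₁)(Yₖ+Yₖ₋₁) = (1/10)(0.0040+0.0000) + (1/10)(0.0080+0.0040) + (1/10)(0.0650+0.0080) + (1/10)(0.1240+0.0650) + (1/10)(0.2060+0.1240) + (1/10)(0.3040+0.2060) + (1/10)(0.4460+0.3040) + (1/10)(0.5920+0.4460) + (1/10)(0.7590+0.5920) + (1/10)(1.0000+0.7590)
  = 0.0004 + 0.0012 + 0.0073 + 0.0189 + 0.0330 + 0.0510 + 0.0750 + 0.1038 + 0.1351 + 0.1759 = 0.6016
G = 1 − 0.6016 = 0.3984

0.398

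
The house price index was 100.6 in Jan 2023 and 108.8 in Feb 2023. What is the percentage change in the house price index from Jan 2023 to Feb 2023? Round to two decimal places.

8.15%

Change = (108.8 − 100.6) / 100.6 × 100
       = 8.2 / 100.6 × 100 = 8.1511%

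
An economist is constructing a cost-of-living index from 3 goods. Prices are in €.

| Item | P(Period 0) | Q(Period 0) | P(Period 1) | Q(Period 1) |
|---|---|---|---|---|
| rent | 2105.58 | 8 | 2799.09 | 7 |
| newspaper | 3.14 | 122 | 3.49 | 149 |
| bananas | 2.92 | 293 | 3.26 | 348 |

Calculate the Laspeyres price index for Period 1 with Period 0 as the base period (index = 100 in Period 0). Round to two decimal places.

Laspeyres price index uses base-period quantities as weights.
ΣP(Period 1)·Q(Period 0) = 2799.09×8 + 3.49×122 + 3.26×293 = 22392.72 + 425.78 + 955.18 = 23773.68
ΣP(Period 0)·Q(Period 0) = 2105.58×8 + 3.14×122 + 2.92×293 = 16844.64 + 383.08 + 855.56 = 18083.28
Index = 23773.68 / 18083.28 × 100 = 131.4677

131.47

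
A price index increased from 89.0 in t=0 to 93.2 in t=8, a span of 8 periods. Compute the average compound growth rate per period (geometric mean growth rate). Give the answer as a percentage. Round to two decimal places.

Growth factor = (93.2/89.0)^(1/8) = (1.047191)^(1/8) = 1.005781
Growth rate = 1.005781 − 1 = 0.005781 = 0.5781%

0.58%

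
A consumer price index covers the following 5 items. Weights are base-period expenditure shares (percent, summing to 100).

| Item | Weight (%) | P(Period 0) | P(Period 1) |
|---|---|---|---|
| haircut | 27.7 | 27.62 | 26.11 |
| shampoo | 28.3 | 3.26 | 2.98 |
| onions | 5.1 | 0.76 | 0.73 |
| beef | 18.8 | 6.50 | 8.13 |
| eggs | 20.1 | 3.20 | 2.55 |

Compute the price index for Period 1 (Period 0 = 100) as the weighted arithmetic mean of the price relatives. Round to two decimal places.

96.49

haircut: 27.7 × (26.11/27.62) = 27.7 × 0.945329 = 26.1856
shampoo: 28.3 × (2.98/3.26) = 28.3 × 0.914110 = 25.8693
onions: 5.1 × (0.73/0.76) = 5.1 × 0.960526 = 4.8987
beef: 18.8 × (8.13/6.50) = 18.8 × 1.250769 = 23.5145
eggs: 20.1 × (2.55/3.20) = 20.1 × 0.796875 = 16.0172
Index = Σ wᵢ·(p₁ᵢ/p₀ᵢ) = 26.1856 + 25.8693 + 4.8987 + 23.5145 + 16.0172 = 96.4853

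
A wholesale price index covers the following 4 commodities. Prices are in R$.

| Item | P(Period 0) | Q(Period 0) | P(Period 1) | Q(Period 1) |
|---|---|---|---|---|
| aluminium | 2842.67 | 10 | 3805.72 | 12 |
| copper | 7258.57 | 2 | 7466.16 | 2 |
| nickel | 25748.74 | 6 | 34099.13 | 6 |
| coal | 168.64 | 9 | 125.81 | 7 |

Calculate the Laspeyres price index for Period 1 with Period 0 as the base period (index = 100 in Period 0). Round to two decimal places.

Laspeyres price index uses base-period quantities as weights.
ΣP(Period 1)·Q(Period 0) = 3805.72×10 + 7466.16×2 + 34099.13×6 + 125.81×9 = 38057.2 + 14932.32 + 204594.78 + 1132.29 = 258716.59
ΣP(Period 0)·Q(Period 0) = 2842.67×10 + 7258.57×2 + 25748.74×6 + 168.64×9 = 28426.7 + 14517.14 + 154492.44 + 1517.76 = 198954.04
Index = 258716.59 / 198954.04 × 100 = 130.0384

130.04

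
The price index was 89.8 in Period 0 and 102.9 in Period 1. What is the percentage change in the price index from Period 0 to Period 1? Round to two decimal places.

Change = (102.9 − 89.8) / 89.8 × 100
       = 13.1 / 89.8 × 100 = 14.5880%

14.59%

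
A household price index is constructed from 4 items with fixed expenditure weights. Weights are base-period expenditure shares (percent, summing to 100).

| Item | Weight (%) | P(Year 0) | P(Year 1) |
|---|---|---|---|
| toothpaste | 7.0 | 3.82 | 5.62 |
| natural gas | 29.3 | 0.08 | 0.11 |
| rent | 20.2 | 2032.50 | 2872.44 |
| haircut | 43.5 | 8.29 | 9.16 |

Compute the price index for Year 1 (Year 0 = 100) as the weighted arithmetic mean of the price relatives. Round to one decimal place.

toothpaste: 7.0 × (5.62/3.82) = 7.0 × 1.471204 = 10.2984
natural gas: 29.3 × (0.11/0.08) = 29.3 × 1.375000 = 40.2875
rent: 20.2 × (2872.44/2032.50) = 20.2 × 1.413255 = 28.5477
haircut: 43.5 × (9.16/8.29) = 43.5 × 1.104946 = 48.0651
Index = Σ wᵢ·(p₁ᵢ/p₀ᵢ) = 10.2984 + 40.2875 + 28.5477 + 48.0651 = 127.1988

127.2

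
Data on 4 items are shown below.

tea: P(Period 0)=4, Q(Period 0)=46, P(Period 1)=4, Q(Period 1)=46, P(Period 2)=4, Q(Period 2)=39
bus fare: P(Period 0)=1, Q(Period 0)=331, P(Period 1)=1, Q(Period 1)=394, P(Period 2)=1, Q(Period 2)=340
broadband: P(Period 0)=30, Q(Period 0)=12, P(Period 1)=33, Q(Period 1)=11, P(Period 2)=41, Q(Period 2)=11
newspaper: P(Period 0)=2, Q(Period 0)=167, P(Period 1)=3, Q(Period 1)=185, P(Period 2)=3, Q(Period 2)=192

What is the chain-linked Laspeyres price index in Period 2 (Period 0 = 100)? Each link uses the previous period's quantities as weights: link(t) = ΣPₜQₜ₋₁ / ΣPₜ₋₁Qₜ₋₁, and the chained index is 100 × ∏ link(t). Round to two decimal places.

Link Period 0→Period 1:
ΣP(Period 1)Q(Period 0) = 4×46 + 1×331 + 33×12 + 3×167 = 184 + 331 + 396 + 501 = 1412
ΣP(Period 0)Q(Period 0) = 4×46 + 1×331 + 30×12 + 2×167 = 184 + 331 + 360 + 334 = 1209
link = 1412/1209 = 1.167907
Link Period 1→Period 2:
ΣP(Period 2)Q(Period 1) = 4×46 + 1×394 + 41×11 + 3×185 = 184 + 394 + 451 + 555 = 1584
ΣP(Period 1)Q(Period 1) = 4×46 + 1×394 + 33×11 + 3×185 = 184 + 394 + 363 + 555 = 1496
link = 1584/1496 = 1.058824
Chained index = 100 × 1.167907 × 1.058824 = 123.6608

123.66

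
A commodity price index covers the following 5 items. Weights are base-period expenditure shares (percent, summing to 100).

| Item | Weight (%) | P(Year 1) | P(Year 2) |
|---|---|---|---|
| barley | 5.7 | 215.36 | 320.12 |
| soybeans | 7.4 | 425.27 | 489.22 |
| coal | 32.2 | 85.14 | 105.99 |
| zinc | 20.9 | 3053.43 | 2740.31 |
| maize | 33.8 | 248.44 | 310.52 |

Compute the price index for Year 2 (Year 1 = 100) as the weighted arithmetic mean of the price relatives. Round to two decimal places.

barley: 5.7 × (320.12/215.36) = 5.7 × 1.486441 = 8.4727
soybeans: 7.4 × (489.22/425.27) = 7.4 × 1.150375 = 8.5128
coal: 32.2 × (105.99/85.14) = 32.2 × 1.244891 = 40.0855
zinc: 20.9 × (2740.31/3053.43) = 20.9 × 0.897453 = 18.7568
maize: 33.8 × (310.52/248.44) = 33.8 × 1.249879 = 42.2459
Index = Σ wᵢ·(p₁ᵢ/p₀ᵢ) = 8.4727 + 8.5128 + 40.0855 + 18.7568 + 42.2459 = 118.0737

118.07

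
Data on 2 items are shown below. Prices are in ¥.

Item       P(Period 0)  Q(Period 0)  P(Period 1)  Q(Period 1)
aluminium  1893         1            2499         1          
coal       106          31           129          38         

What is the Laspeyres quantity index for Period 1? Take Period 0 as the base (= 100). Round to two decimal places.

114.33

Laspeyres quantity index uses base-period prices as weights.
ΣP(Period 0)·Q(Period 1) = 1893×1 + 106×38 = 1893 + 4028 = 5921
ΣP(Period 0)·Q(Period 0) = 1893×1 + 106×31 = 1893 + 3286 = 5179
Index = 5921 / 5179 × 100 = 114.3271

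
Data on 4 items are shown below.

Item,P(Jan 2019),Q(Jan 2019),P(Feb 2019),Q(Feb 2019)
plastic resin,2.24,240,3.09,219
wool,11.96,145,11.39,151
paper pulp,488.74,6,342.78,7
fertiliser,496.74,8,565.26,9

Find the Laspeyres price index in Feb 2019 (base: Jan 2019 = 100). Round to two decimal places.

Laspeyres price index uses base-period quantities as weights.
ΣP(Feb 2019)·Q(Jan 2019) = 3.09×240 + 11.39×145 + 342.78×6 + 565.26×8 = 741.6 + 1651.55 + 2056.68 + 4522.08 = 8971.91
ΣP(Jan 2019)·Q(Jan 2019) = 2.24×240 + 11.96×145 + 488.74×6 + 496.74×8 = 537.6 + 1734.2 + 2932.44 + 3973.92 = 9178.16
Index = 8971.91 / 9178.16 × 100 = 97.7528

97.75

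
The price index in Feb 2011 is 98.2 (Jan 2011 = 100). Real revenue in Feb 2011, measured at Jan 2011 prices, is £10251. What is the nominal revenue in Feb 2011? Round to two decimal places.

10066.48

Nominal = Real × (Index/100) = 10251 × (98.2/100)
        = 10251 × 0.982 = 10066.4820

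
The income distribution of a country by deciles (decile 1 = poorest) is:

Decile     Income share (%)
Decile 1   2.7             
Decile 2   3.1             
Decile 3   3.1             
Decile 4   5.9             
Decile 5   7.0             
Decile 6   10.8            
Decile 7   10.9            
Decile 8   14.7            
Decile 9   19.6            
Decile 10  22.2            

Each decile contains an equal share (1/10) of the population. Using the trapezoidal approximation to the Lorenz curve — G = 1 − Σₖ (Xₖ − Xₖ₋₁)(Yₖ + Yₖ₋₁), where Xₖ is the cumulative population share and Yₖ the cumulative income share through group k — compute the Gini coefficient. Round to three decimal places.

0.368

Cumulative income shares Yₖ: 0.0270, 0.0580, 0.0890, 0.1480, 0.2180, 0.3260, 0.4350, 0.5820, 0.7780, 1.0000
Σ (Xₖ−Xₖ₋₁)(Yₖ+Yₖ₋₁) = (1/10)(0.0270+0.0000) + (1/10)(0.0580+0.0270) + (1/10)(0.0890+0.0580) + (1/10)(0.1480+0.0890) + (1/10)(0.2180+0.1480) + (1/10)(0.3260+0.2180) + (1/10)(0.4350+0.3260) + (1/10)(0.5820+0.4350) + (1/10)(0.7780+0.5820) + (1/10)(1.0000+0.7780)
  = 0.0027 + 0.0085 + 0.0147 + 0.0237 + 0.0366 + 0.0544 + 0.0761 + 0.1017 + 0.1360 + 0.1778 = 0.6322
G = 1 − 0.6322 = 0.3678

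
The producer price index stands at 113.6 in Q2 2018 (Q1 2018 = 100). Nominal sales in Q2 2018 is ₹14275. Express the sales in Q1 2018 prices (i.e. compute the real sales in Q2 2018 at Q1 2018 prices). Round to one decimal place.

12566.0

Real = Nominal ÷ (Index/100) = 14275 ÷ (113.6/100)
     = 14275 ÷ 1.136 = 12566.0211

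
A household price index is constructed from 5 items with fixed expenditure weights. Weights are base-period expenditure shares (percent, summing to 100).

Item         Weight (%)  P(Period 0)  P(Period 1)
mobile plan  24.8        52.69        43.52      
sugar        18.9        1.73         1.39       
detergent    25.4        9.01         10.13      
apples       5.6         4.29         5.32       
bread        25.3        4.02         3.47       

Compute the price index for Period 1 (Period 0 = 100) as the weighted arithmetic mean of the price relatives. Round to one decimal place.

93.0

mobile plan: 24.8 × (43.52/52.69) = 24.8 × 0.825963 = 20.4839
sugar: 18.9 × (1.39/1.73) = 18.9 × 0.803468 = 15.1855
detergent: 25.4 × (10.13/9.01) = 25.4 × 1.124306 = 28.5574
apples: 5.6 × (5.32/4.29) = 5.6 × 1.240093 = 6.9445
bread: 25.3 × (3.47/4.02) = 25.3 × 0.863184 = 21.8386
Index = Σ wᵢ·(p₁ᵢ/p₀ᵢ) = 20.4839 + 15.1855 + 28.5574 + 6.9445 + 21.8386 = 93.0099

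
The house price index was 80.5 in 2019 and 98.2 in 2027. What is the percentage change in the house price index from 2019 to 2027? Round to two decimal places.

21.99%

Change = (98.2 − 80.5) / 80.5 × 100
       = 17.7 / 80.5 × 100 = 21.9876%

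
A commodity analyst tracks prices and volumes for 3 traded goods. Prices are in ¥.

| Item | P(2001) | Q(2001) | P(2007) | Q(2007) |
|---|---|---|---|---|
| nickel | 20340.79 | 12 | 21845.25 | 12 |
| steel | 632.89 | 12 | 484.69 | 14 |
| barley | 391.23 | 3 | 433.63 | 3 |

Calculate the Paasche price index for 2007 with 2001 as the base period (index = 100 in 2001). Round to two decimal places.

106.34

Paasche price index uses current-period quantities as weights.
ΣP(2007)·Q(2007) = 21845.25×12 + 484.69×14 + 433.63×3 = 262143 + 6785.66 + 1300.89 = 270229.55
ΣP(2001)·Q(2007) = 20340.79×12 + 632.89×14 + 391.23×3 = 244089.48 + 8860.46 + 1173.69 = 254123.63
Index = 270229.55 / 254123.63 × 100 = 106.3378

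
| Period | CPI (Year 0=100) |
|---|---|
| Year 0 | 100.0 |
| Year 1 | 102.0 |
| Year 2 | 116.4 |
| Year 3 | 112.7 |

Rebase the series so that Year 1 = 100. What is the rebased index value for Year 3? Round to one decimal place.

110.5

Rebased(Year 3) = 112.7 / 102.0 × 100 = 110.4902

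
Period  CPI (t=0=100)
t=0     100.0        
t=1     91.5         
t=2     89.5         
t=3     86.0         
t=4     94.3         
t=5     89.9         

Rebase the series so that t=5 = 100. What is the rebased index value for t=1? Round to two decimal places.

Rebased(t=1) = 91.5 / 89.9 × 100 = 101.7798

101.78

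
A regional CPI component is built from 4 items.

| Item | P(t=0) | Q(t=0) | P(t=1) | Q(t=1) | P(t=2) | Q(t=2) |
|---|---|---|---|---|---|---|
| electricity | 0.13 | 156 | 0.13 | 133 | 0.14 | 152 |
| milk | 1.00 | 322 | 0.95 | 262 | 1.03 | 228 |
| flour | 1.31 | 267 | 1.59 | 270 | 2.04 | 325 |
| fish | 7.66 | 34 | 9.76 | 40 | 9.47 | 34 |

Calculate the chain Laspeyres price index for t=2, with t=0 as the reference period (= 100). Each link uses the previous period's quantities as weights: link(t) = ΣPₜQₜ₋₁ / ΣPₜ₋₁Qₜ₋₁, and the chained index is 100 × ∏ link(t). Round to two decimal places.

127.49

Link t=0→t=1:
ΣP(t=1)Q(t=0) = 0.13×156 + 0.95×322 + 1.59×267 + 9.76×34 = 20.28 + 305.9 + 424.53 + 331.84 = 1082.55
ΣP(t=0)Q(t=0) = 0.13×156 + 1.00×322 + 1.31×267 + 7.66×34 = 20.28 + 322 + 349.77 + 260.44 = 952.49
link = 1082.55/952.49 = 1.136547
Link t=1→t=2:
ΣP(t=2)Q(t=1) = 0.14×133 + 1.03×262 + 2.04×270 + 9.47×40 = 18.62 + 269.86 + 550.8 + 378.8 = 1218.08
ΣP(t=1)Q(t=1) = 0.13×133 + 0.95×262 + 1.59×270 + 9.76×40 = 17.29 + 248.9 + 429.3 + 390.4 = 1085.89
link = 1218.08/1085.89 = 1.121734
Chained index = 100 × 1.136547 × 1.121734 = 127.4904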